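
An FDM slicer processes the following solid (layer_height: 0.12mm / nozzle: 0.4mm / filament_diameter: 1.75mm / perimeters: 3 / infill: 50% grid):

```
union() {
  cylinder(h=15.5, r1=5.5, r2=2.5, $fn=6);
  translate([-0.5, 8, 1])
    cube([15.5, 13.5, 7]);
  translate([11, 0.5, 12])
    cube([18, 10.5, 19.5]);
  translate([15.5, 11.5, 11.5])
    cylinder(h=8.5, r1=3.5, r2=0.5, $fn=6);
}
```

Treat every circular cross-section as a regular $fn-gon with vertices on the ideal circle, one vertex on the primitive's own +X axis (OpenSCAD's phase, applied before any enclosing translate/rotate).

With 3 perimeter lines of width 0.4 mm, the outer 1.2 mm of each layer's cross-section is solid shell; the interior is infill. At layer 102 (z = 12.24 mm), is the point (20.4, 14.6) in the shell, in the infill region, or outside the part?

outside

At z = 12.24 mm: the cone contributes a regular 6-gon of circumradius 3.131 (interpolated between r1=5.5 and r2=2.5 at t=0.790); the cube at (-0.5, 8) does not reach this height (z outside [1, 8]); the cube at (11, 0.5) is present — its section is the full 18×10.5 rectangle; the cone at (15.5, 11.5): at t=0.087 of its height the radius interpolates to r₁+(r₂−r₁)t = 3.239, giving a regular 6-gon of that circumradius; Combining (union): the regions partially overlap (shared area 10.53 mm²), so overlapping operands fuse into one piece — 2 connected regions. Overall, the cross-section has 2 separate islands. The nearest boundary edge runs (17.12, 14.30)→(18.74, 11.50); distance from the point to it = 2.99 mm. The point is not inside any of the regions above, so it lies outside the cross-section (2.99 mm from the nearest boundary).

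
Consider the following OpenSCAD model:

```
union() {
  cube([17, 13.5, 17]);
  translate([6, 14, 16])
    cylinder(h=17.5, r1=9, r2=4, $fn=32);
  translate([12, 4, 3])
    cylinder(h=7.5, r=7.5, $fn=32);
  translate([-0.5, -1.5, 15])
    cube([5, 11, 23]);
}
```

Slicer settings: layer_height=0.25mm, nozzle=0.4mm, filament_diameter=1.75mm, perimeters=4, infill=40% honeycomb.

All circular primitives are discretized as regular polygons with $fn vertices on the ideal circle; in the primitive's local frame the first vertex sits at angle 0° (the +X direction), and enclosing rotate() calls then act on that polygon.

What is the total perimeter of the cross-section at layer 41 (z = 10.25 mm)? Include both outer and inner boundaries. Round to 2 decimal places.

65.70 mm

At z = 10.25 mm: the cube is present — its section is the full 17×13.5 rectangle (perimeter 61.00 mm); the cone at (6, 14) is not intersected at this z (z outside [16, 33.5]); the r=7.5 cylinder at (12, 4) contributes a regular 32-gon of circumradius 7.5 (perimeter = 2·32·7.500·sin(180°/32) = 47.05 mm); the cube at (-0.5, -1.5) is not intersected at this z (z outside [15, 38]); Taking the union: the regions partially overlap (shared area 126.66 mm²), so the edge portions inside another operand are dropped and the merged outline is re-measured after clipping — boundary = 65.70 mm. Overall, the cross-section is a single solid region. Total boundary length (outer) = 65.70 mm.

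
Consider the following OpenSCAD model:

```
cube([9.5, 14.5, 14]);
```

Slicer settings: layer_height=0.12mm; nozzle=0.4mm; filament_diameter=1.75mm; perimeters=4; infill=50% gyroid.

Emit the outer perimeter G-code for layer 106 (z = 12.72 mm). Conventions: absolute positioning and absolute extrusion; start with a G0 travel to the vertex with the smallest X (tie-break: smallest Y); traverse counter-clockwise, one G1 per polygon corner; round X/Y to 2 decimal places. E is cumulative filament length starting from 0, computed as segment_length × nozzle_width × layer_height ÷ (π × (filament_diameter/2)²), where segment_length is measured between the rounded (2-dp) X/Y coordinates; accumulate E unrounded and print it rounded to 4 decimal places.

At z = 12.72 mm: the cube is present — its section is the full 9.5×14.5 rectangle. The outline is a single polygon with 4 vertices. Extrusion per mm of travel: 0.4 × 0.12 / (π × 0.875²) = 0.019956. Accumulating E over each segment gives final E = 0.9579.

G0 X0.00 Y0.00 Z12.72
G1 X9.50 Y0.00 E0.1896
G1 X9.50 Y14.50 E0.4789
G1 X0.00 Y14.50 E0.6685
G1 X0.00 Y0.00 E0.9579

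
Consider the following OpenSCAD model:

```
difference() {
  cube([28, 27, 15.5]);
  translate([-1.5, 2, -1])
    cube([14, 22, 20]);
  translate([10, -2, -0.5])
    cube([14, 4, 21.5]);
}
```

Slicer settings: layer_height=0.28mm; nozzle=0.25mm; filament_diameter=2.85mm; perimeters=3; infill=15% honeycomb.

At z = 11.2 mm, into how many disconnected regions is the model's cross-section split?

2

At z = 11.2 mm: the cube (footprint 28×27) is included at this height; the cube at (-1.5, 2) (footprint 14×22) is included at this height; the cube at (10, -2) (footprint 14×4) is included at this height; Subtracting the remaining from the first: starting from the 28×27 cube, the 14×22 cube at (-1.5, 2) partially overlaps it — only the 275.00 mm² overlap (of its 308.00 mm²) is removed, clipping the outline; the 14×4 cube at (10, -2) partially overlaps it — only the 28.00 mm² overlap (of its 56.00 mm²) is removed, clipping the outline — 2 connected regions. The result has 2 disconnected regions.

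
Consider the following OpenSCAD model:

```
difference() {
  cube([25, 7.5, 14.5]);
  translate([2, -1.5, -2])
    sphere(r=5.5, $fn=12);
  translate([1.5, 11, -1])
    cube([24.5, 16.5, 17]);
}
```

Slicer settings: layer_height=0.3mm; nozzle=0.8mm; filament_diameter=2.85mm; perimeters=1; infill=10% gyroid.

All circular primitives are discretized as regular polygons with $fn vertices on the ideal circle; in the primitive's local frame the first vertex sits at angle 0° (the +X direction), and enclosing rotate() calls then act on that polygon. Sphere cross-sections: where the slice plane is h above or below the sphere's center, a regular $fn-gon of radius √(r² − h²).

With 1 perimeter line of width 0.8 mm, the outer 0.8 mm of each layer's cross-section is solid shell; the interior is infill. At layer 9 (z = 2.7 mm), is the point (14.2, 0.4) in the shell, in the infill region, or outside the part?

At z = 2.7 mm: the 25×7.5 cube contributes its full rectangle; the r=5.5 sphere at (2, -1.5) slices to a regular 12-gon of circumradius 2.857 (√(r²−h²) with h=4.7 from center); the cube at (1.5, 11) (footprint 24.5×16.5) is included at this height; After the difference (first − rest): starting from the 25×7.5 cube, the r=5.5 sphere at (2, -1.5) partially overlaps it — only the 4.20 mm² overlap (of its 24.48 mm²) is removed, clipping the outline; the 24.5×16.5 cube at (1.5, 11) misses the remaining region (no effect) — 1 connected region. Overall, the cross-section is a single solid region. The nearest boundary edge runs (25.00, 0.00)→(4.40, 0.00); distance from the point to it = 0.40 mm. The point is inside the cross-section, 0.40 mm from the nearest boundary — within the 0.8 mm shell band (1 × 0.8).

shell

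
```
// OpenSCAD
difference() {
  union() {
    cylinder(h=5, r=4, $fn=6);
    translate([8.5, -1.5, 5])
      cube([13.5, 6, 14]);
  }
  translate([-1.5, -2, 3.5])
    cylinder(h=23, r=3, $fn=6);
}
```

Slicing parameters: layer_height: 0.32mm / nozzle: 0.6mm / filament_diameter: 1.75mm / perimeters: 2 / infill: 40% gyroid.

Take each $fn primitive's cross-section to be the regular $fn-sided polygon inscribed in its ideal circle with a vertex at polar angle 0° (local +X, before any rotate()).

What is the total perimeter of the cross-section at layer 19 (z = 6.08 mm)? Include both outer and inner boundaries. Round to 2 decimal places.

39.00 mm

At z = 6.08 mm: the cylinder does not reach this height (z outside [0, 5]); the cube at (8.5, -1.5) (footprint 13.5×6) is included at this height (perimeter 39.00 mm); Merging all regions: only the 13.5×6 cube at (8.5, -1.5) is present, so the union is just that shape — boundary = 39.00 mm; the cylinder at (-1.5, -2): section is a regular 6-gon, circumradius r=3 (perimeter = 2·6·3.000·sin(180°/6) = 18.00 mm); Subtracting the remaining from the first: starting from the result so far, the r=3 cylinder at (-1.5, -2) misses the remaining region (no effect) — boundary = 39.00 mm. Overall, the cross-section is a single solid region. Total boundary length (outer) = 39.00 mm.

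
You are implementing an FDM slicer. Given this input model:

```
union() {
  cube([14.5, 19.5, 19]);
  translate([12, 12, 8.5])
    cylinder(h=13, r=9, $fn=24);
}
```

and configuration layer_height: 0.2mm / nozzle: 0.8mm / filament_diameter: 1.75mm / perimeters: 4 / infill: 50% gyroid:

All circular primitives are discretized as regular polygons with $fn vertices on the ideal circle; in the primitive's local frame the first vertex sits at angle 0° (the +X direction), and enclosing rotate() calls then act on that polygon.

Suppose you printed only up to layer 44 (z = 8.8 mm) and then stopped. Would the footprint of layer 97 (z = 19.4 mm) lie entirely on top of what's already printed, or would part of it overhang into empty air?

Compare the two slices. At z = 8.8: the cube (footprint 14.5×19.5) is included at this height (area 282.75 mm²); the r=9 cylinder at (12, 12) contributes a regular 24-gon of circumradius 9 (area = (24/2)·9.000²·sin(360°/24) = 251.57 mm²); Merging all regions: the regions partially overlap — summed areas 534.32 mm² minus the doubly-counted overlap 161.81 mm² gives 372.51 mm² — area = 372.51 mm². At z = 19.4: the cube is not intersected at this z (z outside [0, 19]); the r=9 cylinder at (12, 12) contributes a regular 24-gon of circumradius 9 (area = (24/2)·9.000²·sin(360°/24) = 251.57 mm²); Merging all regions: only the r=9 cylinder at (12, 12) is present, so the union is just that shape — area = 251.57 mm². Checking containment: the cross-section at z = 19.4 is a subset of the cross-section at z = 8.8.

entirely on top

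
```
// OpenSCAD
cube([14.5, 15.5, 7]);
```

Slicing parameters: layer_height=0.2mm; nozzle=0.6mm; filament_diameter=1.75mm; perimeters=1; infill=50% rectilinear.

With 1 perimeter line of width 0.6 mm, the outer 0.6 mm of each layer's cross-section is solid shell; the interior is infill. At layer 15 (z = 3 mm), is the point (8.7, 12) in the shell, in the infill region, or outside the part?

infill

At z = 3 mm: the 14.5×15.5 cube contributes its full rectangle. Overall, the cross-section is a single solid region. The nearest boundary edge runs (14.50, 15.50)→(0.00, 15.50); distance from the point to it = 3.50 mm. The point is inside the cross-section and 3.50 mm from the nearest boundary — more than the 0.6 mm shell width (1 × 0.6), so it's in the infill interior.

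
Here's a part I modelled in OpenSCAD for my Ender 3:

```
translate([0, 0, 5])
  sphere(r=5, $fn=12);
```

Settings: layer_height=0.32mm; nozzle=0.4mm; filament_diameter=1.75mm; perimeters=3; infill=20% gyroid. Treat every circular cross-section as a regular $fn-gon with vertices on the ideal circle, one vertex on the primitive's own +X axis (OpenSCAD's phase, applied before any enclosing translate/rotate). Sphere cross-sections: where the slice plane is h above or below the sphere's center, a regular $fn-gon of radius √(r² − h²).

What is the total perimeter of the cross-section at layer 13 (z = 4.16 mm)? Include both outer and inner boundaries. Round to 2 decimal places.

At z = 4.16 mm: the r=5 sphere contributes a regular 12-gon of circumradius √(5²−0.84²) = 4.929 (perimeter = 2·12·4.929·sin(180°/12) = 30.62 mm). Overall, the cross-section is a single solid region. Total boundary length (outer) = 30.62 mm.

30.62 mm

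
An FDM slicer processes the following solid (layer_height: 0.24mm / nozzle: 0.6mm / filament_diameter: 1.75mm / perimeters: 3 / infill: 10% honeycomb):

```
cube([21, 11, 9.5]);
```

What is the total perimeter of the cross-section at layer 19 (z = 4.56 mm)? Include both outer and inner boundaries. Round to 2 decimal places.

At z = 4.56 mm: the cube (footprint 21×11) is included at this height (perimeter 64.00 mm). Overall, the cross-section is a single solid region. Total boundary length (outer) = 64.00 mm.

64.00 mm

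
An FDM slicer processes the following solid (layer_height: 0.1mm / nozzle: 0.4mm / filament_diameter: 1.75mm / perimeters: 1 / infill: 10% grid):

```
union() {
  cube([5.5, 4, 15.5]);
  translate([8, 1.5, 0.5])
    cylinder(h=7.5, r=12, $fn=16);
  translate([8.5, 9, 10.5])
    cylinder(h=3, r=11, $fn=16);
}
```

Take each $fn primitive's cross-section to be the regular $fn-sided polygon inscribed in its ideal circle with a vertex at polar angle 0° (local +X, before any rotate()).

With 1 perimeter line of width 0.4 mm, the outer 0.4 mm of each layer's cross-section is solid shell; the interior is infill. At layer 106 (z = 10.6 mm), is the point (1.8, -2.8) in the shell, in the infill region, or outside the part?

outside

At z = 10.6 mm: the 5.5×4 cube contributes its full rectangle; the cylinder at (8, 1.5) is absent (z outside [0.5, 8]); the cylinder at (8.5, 9): section is a regular 16-gon, circumradius r=11; Merging all regions: the regions partially overlap (shared area 19.61 mm²), so overlapping operands fuse into one piece — 1 connected region. Overall, the cross-section is a single solid region. The nearest boundary edge runs (4.29, -1.16)→(2.55, 0.00); distance from the point to it = 2.75 mm. The point is not inside any of the regions above, so it lies outside the cross-section (2.75 mm from the nearest boundary).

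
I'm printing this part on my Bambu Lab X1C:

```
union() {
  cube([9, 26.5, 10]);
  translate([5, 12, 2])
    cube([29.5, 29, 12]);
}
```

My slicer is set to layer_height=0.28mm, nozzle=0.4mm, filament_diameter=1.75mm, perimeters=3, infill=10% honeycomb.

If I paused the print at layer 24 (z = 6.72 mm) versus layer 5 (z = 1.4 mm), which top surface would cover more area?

Layer 24 (z = 6.72): the 9×26.5 cube contributes its full rectangle (area 238.50 mm²); the 29.5×29 cube at (5, 12) contributes its full rectangle (area 855.50 mm²); Combining (union): the regions partially overlap — summed areas 1094.00 mm² minus the doubly-counted overlap 58.00 mm² gives 1036.00 mm² — area = 1036.00 mm². So its area = 1036.00 mm². Layer 5 (z = 1.4): the 9×26.5 cube contributes its full rectangle (area 238.50 mm²); the cube at (5, 12) does not reach this height (z outside [2, 14]); Combining (union): only the 9×26.5 cube is present, so the union is just that shape — area = 238.50 mm². So its area = 238.50 mm². Layer 24 is larger (1036.00 vs 238.50 mm²).

layer 24 (z = 6.72 mm)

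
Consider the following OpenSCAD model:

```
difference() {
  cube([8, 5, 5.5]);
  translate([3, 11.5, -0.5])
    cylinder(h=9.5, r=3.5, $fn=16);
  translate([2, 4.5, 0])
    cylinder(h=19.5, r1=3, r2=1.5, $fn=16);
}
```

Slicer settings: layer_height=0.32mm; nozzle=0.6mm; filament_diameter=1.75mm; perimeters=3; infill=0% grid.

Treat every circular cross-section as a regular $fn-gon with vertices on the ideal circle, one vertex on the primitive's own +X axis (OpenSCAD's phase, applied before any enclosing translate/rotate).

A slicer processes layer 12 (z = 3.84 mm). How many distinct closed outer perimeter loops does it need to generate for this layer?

At z = 3.84 mm: the 8×5 cube contributes its full rectangle; the cylinder at (3, 11.5): section is a regular 16-gon, circumradius r=3.5; the cone at (2, 4.5) (r1=3→r2=1.5) has section circumradius 2.705 here — a regular 16-gon; Subtracting the remaining from the first: starting from the 8×5 cube, the r=3.5 cylinder at (3, 11.5) misses the remaining region (no effect); the cone at (2, 4.5) partially overlaps it — only the 12.72 mm² overlap (of its 22.39 mm²) is removed, clipping the outline — 1 connected region. The result has 1 disconnected region.

1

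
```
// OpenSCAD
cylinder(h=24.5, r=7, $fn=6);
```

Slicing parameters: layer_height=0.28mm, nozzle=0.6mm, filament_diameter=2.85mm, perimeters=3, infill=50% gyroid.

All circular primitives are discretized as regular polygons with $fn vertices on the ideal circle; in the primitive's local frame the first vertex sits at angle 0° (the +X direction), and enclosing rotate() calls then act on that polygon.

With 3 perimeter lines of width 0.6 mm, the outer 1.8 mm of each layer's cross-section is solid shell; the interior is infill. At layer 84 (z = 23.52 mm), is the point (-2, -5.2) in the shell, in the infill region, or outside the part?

At z = 23.52 mm: the cylinder: section is a regular 6-gon, circumradius r=7. Overall, the cross-section is a single solid region. The nearest boundary edge runs (-3.50, -6.06)→(3.50, -6.06); distance from the point to it = 0.86 mm. The point is inside the cross-section, 0.86 mm from the nearest boundary — within the 1.8 mm shell band (3 × 0.6).

shell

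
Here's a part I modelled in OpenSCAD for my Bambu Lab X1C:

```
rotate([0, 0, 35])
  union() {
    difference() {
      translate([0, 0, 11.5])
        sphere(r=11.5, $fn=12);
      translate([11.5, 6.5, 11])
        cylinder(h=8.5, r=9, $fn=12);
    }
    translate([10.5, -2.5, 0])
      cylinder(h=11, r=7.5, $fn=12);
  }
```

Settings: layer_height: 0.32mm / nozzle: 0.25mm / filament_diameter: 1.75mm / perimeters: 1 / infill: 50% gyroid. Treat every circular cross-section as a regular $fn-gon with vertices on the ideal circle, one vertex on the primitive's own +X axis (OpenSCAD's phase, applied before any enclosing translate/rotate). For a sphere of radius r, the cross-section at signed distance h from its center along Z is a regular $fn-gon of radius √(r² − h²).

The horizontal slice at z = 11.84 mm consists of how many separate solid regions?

1

At z = 11.84 mm: the r=11.5 sphere contributes a regular 12-gon of circumradius √(11.5²−0.34²) = 11.495; the r=9 cylinder at (11.5, 6.5) contributes a regular 12-gon of circumradius 9; After the difference (first − rest): starting from the r=11.5 sphere, the r=9 cylinder at (11.5, 6.5) partially overlaps it — only the 70.32 mm² overlap (of its 243.00 mm²) is removed, clipping the outline — 1 connected region; the cylinder at (10.5, -2.5) is absent (z outside [0, 11]); Combining (union): only that combined region is present, so the union is just that shape — 1 connected region; (rotated 35° about Z; rotation is an isometry so areas/perimeters/island counts are preserved). The result has 1 disconnected region.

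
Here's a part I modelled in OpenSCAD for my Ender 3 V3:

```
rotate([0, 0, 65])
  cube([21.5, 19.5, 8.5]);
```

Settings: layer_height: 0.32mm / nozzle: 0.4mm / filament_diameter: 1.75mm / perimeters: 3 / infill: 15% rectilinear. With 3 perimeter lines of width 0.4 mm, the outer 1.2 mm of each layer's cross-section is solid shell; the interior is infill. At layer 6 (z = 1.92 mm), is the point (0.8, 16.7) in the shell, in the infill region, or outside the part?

infill

At z = 1.92 mm: the cube is present — its section is the full 21.5×19.5 rectangle; (rotated 65° about Z; rotation is an isometry so areas/perimeters/island counts are preserved). Overall, the cross-section is a single solid region. Undo the 65° rotation: the query point maps to (15.473, 6.333) in the un-rotated model frame. The nearest boundary edge runs (21.50, 0.00)→(21.50, 19.50); distance from the point to it = 6.03 mm. The point is inside the cross-section and 6.03 mm from the nearest boundary — more than the 1.2 mm shell width (3 × 0.4), so it's in the infill interior.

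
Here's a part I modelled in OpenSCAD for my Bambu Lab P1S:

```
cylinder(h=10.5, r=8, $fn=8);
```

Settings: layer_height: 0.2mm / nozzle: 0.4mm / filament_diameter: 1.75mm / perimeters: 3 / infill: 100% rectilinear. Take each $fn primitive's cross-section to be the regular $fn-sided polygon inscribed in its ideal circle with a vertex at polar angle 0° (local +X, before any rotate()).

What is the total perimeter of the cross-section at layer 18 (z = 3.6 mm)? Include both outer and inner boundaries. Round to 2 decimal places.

At z = 3.6 mm: the r=8 cylinder contributes a regular 8-gon of circumradius 8 (perimeter = 2·8·8.000·sin(180°/8) = 48.98 mm). Overall, the cross-section is a single solid region. Total boundary length (outer) = 48.98 mm.

48.98 mm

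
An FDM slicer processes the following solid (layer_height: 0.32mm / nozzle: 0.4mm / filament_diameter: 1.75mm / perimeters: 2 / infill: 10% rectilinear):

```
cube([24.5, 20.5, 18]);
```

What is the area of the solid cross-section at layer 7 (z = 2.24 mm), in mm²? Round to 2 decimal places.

At z = 2.24 mm: the cube (footprint 24.5×20.5) is included at this height (area 502.25 mm²). Overall, the cross-section is a single solid region. Net area = 502.25 mm².

502.25 mm²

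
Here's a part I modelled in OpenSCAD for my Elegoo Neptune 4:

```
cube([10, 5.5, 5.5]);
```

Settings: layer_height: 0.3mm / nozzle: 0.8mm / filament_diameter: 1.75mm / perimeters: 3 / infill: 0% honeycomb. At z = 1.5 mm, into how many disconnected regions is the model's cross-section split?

At z = 1.5 mm: the cube (footprint 10×5.5) is included at this height. The result has 1 disconnected region.

1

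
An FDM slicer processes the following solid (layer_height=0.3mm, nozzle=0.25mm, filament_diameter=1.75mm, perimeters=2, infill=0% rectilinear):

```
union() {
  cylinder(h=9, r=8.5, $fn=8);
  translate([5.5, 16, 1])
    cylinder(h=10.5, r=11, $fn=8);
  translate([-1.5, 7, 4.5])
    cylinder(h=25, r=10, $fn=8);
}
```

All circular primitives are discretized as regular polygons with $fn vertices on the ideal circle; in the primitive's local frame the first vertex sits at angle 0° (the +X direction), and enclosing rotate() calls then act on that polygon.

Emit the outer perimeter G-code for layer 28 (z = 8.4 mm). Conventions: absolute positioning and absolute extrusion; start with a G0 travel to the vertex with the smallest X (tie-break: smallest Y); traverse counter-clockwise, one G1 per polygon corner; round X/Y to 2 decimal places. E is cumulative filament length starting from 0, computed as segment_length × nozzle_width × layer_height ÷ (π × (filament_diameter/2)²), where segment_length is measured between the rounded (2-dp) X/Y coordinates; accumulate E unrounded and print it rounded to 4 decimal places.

G0 X-11.50 Y7.00 Z8.40
G1 X-8.57 Y-0.07 E0.2386
G1 X-8.45 Y-0.12 E0.2427
G1 X-6.01 Y-6.01 E0.4415
G1 X0.00 Y-8.50 E0.6443
G1 X6.01 Y-6.01 E0.8472
G1 X8.50 Y0.00 E1.0500
G1 X7.05 Y3.50 E1.1682
G1 X8.12 Y6.09 E1.2555
G1 X13.28 Y8.22 E1.4296
G1 X16.50 Y16.00 E1.6921
G1 X13.28 Y23.78 E1.9547
G1 X5.50 Y27.00 E2.2172
G1 X-2.28 Y23.78 E2.4798
G1 X-5.50 Y16.00 E2.7423
G1 X-5.27 Y15.44 E2.7612
G1 X-8.57 Y14.07 E2.8726
G1 X-11.50 Y7.00 E3.1113

At z = 8.4 mm: the cylinder: section is a regular 8-gon, circumradius r=8.5; the r=11 cylinder at (5.5, 16) gives a regular 8-gon of circumradius 11 (constant along its height); the cylinder at (-1.5, 7): section is a regular 8-gon, circumradius r=10; Taking the union: the regions partially overlap (shared area 216.84 mm²), so overlapping operands fuse into one piece — 1 connected region. The outline is a single polygon with 17 vertices. Extrusion per mm of travel: 0.25 × 0.3 / (π × 0.875²) = 0.031181. Accumulating E over each segment gives final E = 3.1113.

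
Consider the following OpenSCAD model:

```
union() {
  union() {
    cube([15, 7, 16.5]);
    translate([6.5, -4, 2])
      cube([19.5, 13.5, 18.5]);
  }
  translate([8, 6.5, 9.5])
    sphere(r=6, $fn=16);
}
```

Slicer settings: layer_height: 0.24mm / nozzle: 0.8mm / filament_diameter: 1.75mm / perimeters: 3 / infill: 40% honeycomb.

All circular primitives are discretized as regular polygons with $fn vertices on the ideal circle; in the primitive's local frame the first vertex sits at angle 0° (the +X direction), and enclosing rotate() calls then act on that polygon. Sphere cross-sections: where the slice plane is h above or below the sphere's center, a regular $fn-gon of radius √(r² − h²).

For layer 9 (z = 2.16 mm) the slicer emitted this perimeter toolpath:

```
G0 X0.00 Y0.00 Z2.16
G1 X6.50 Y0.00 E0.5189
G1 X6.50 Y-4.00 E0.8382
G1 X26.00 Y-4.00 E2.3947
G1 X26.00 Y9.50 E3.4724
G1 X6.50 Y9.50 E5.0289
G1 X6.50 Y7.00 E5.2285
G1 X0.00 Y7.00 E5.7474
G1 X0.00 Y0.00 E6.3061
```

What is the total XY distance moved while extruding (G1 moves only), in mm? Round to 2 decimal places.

79.00 mm

Sum the Euclidean lengths of each G1 segment: total = 79.00 mm.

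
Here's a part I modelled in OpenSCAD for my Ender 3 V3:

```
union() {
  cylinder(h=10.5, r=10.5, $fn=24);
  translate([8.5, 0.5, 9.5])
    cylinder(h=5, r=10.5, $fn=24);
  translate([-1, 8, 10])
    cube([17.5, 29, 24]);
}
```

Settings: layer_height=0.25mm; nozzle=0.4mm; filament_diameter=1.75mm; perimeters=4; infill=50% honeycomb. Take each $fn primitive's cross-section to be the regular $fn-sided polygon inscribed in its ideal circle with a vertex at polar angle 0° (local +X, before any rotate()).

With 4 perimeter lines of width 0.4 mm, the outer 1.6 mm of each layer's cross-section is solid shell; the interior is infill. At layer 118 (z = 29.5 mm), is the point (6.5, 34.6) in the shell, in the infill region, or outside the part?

At z = 29.5 mm: the cylinder is not intersected at this z (z outside [0, 10.5]); the cylinder at (8.5, 0.5) does not reach this height (z outside [9.5, 14.5]); the cube at (-1, 8) is present — its section is the full 17.5×29 rectangle; Merging all regions: only the 17.5×29 cube at (-1, 8) is present, so the union is just that shape — 1 connected region. Overall, the cross-section is a single solid region. The nearest boundary edge runs (16.50, 37.00)→(-1.00, 37.00); distance from the point to it = 2.40 mm. The point is inside the cross-section and 2.40 mm from the nearest boundary — more than the 1.6 mm shell width (4 × 0.4), so it's in the infill interior.

infill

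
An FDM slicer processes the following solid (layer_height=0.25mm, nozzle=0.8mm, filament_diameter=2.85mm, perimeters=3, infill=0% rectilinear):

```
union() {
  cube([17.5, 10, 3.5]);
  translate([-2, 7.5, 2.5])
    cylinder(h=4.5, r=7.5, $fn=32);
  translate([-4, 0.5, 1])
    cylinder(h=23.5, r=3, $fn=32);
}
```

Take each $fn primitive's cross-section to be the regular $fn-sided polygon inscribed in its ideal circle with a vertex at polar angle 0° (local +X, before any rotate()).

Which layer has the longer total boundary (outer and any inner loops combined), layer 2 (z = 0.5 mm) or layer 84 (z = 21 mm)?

Layer 2 (z = 0.5): the cube (footprint 17.5×10) is included at this height (perimeter 55.00 mm); the cylinder at (-2, 7.5) does not reach this height (z outside [2.5, 7]); the cylinder at (-4, 0.5) is absent (z outside [1, 24.5]); Combining (union): only the 17.5×10 cube is present, so the union is just that shape — boundary = 55.00 mm. So its perimeter = 55.00 mm. Layer 84 (z = 21): the cube is absent (z outside [0, 3.5]); the cylinder at (-2, 7.5) does not reach this height (z outside [2.5, 7]); the r=3 cylinder at (-4, 0.5) contributes a regular 32-gon of circumradius 3 (perimeter = 2·32·3.000·sin(180°/32) = 18.82 mm); Merging all regions: only the r=3 cylinder at (-4, 0.5) is present, so the union is just that shape — boundary = 18.82 mm. So its perimeter = 18.82 mm. Layer 2 is larger (55.00 vs 18.82 mm).

layer 2 (z = 0.5 mm)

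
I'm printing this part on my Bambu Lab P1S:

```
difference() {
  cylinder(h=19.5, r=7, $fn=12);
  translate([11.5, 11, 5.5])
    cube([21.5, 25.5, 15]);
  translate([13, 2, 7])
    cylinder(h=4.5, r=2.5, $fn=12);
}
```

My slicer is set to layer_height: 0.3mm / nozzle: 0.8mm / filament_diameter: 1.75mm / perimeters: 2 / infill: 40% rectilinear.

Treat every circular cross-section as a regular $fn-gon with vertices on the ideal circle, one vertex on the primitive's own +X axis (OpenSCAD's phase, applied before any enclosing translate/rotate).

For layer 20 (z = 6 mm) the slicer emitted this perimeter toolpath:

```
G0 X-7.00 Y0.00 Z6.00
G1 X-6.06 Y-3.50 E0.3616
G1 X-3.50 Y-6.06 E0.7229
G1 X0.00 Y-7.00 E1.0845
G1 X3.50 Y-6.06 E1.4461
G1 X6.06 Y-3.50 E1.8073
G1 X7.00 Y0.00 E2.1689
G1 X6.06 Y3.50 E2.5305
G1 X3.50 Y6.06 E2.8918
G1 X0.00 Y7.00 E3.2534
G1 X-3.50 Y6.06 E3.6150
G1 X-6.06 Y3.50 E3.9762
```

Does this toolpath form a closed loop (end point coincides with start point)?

no

Start point (G0): (-7.00, 0.00). End point (last G1): the path does not return to the start — open.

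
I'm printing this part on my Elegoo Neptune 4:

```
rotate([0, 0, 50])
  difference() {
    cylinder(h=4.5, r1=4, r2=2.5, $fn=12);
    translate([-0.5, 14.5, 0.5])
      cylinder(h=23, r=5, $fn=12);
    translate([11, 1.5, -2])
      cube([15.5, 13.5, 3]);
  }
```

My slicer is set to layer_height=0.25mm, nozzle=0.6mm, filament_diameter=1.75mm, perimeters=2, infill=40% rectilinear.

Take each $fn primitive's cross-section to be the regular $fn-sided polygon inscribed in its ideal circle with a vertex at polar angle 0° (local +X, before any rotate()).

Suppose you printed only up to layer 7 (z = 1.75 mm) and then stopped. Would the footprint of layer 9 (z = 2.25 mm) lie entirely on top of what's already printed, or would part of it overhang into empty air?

Compare the two slices. At z = 1.75: the cone contributes a regular 12-gon of circumradius 3.417 (interpolated between r1=4 and r2=2.5 at t=0.389) (area = (12/2)·3.417²·sin(360°/12) = 35.02 mm²); the r=5 cylinder at (-0.5, 14.5) contributes a regular 12-gon of circumradius 5 (area = (12/2)·5.000²·sin(360°/12) = 75.00 mm²); the cube at (11, 1.5) is absent (z outside [-2, 1]); Taking the first minus the rest: starting from the cone (35.02 mm²), the r=5 cylinder at (-0.5, 14.5) misses the remaining region (no effect) — area = 35.02 mm²; (whole slice rotated 50° about Z — lengths, areas and connectivity unchanged). At z = 2.25: the cone: at t=0.500 of its height the radius interpolates to r₁+(r₂−r₁)t = 3.250, giving a regular 12-gon of that circumradius (area = (12/2)·3.250²·sin(360°/12) = 31.69 mm²); the r=5 cylinder at (-0.5, 14.5) gives a regular 12-gon of circumradius 5 (constant along its height) (area = (12/2)·5.000²·sin(360°/12) = 75.00 mm²); the cube at (11, 1.5) does not reach this height (z outside [-2, 1]); Subtracting the remaining from the first: starting from the cone (31.69 mm²), the r=5 cylinder at (-0.5, 14.5) misses the remaining region (no effect) — area = 31.69 mm²; (rotated 50° about Z; rotation is an isometry so areas/perimeters/island counts are preserved). Checking containment: the cross-section at z = 2.25 is a subset of the cross-section at z = 1.75.

entirely on top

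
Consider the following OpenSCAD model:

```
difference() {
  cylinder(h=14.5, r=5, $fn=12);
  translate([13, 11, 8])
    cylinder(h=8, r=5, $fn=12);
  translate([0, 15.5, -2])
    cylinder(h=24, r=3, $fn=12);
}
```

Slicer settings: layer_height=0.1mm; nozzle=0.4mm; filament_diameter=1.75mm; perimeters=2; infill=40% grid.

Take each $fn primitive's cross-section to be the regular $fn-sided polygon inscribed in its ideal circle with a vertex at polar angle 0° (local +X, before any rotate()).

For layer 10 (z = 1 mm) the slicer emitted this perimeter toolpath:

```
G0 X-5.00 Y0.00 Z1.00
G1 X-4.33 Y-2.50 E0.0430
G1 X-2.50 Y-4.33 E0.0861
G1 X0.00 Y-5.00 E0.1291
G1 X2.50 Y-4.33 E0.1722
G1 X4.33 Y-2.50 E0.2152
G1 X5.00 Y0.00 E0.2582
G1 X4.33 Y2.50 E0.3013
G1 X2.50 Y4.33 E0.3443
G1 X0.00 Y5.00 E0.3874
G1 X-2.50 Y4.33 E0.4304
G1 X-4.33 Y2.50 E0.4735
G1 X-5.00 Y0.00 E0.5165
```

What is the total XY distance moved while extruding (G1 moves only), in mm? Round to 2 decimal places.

Sum the Euclidean lengths of each G1 segment: total = 31.06 mm.

31.06 mm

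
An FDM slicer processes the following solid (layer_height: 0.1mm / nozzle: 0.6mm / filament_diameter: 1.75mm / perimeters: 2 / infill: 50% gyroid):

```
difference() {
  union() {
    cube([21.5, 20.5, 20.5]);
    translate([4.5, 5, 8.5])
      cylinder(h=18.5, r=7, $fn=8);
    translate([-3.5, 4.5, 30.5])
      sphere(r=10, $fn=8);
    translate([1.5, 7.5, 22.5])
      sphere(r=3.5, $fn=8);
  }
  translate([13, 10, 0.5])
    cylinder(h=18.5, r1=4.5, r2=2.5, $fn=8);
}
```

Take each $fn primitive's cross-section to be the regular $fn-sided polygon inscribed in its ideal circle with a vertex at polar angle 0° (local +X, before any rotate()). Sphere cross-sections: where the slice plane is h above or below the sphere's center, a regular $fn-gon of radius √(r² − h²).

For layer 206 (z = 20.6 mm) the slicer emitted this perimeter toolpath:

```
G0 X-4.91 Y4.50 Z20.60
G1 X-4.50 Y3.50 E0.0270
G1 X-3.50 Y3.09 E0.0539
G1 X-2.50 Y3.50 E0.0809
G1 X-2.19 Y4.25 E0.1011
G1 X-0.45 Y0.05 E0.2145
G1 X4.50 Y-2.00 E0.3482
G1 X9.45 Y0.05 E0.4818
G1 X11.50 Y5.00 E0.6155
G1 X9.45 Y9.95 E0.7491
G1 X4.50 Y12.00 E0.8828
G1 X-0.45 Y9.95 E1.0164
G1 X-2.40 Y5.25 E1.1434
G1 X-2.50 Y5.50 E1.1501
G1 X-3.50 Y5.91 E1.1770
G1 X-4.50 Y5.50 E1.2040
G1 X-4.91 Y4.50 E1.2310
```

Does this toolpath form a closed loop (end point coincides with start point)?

Start point (G0): (-4.91, 4.50). End point (last G1): the path returns to the start — closed.

yes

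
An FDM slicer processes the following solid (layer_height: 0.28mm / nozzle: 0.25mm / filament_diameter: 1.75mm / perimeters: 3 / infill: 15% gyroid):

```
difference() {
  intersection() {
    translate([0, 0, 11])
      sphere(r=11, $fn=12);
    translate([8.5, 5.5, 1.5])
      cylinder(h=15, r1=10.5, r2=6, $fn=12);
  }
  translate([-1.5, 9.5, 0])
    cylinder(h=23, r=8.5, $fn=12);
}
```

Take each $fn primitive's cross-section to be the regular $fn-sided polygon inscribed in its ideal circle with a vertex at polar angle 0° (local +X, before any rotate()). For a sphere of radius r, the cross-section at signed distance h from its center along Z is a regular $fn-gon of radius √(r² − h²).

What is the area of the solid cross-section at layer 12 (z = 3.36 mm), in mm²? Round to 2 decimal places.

At z = 3.36 mm: the sphere: section is a regular 12-gon, circumradius = √(r²−h²) = √(11²−7.64²) = 7.914 (area = (12/2)·7.914²·sin(360°/12) = 187.89 mm²); the cone at (8.5, 5.5) (r1=10.5→r2=6) has section circumradius 9.942 here — a regular 12-gon (area = (12/2)·9.942²·sin(360°/12) = 296.53 mm²); Taking the intersection: the cone at (8.5, 5.5) partially overlaps the r=11 sphere; clipping to the common part keeps 72.11 mm² — area = 72.11 mm²; the r=8.5 cylinder at (-1.5, 9.5) contributes a regular 12-gon of circumradius 8.5 (area = (12/2)·8.500²·sin(360°/12) = 216.75 mm²); Taking the first minus the rest: starting from that combined region (72.11 mm²), the r=8.5 cylinder at (-1.5, 9.5) partially overlaps it — only the 30.40 mm² overlap (of its 216.75 mm²) is removed, clipping the outline — area = 41.71 mm². Overall, the cross-section is a single solid region. Net area = 41.71 mm².

41.71 mm²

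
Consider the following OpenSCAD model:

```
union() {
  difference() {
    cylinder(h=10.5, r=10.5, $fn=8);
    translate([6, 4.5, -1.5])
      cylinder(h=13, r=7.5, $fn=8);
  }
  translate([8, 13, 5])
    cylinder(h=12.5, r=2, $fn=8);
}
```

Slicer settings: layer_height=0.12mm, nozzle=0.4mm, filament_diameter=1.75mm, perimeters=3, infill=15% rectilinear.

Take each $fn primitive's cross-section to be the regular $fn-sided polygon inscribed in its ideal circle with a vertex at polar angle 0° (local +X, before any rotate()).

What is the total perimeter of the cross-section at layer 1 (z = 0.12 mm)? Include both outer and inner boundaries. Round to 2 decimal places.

At z = 0.12 mm: the r=10.5 cylinder contributes a regular 8-gon of circumradius 10.5 (perimeter = 2·8·10.500·sin(180°/8) = 64.29 mm); the cylinder at (6, 4.5): section is a regular 8-gon, circumradius r=7.5 (perimeter = 2·8·7.500·sin(180°/8) = 45.92 mm); Taking the first minus the rest: starting from the r=10.5 cylinder, the r=7.5 cylinder at (6, 4.5) partially overlaps it — only the 101.36 mm² overlap (of its 159.10 mm²) is removed, clipping the outline — boundary = 70.03 mm; the cylinder at (8, 13) does not reach this height (z outside [5, 17.5]); Taking the union: only the result so far is present, so the union is just that shape — boundary = 70.03 mm. Overall, the cross-section is a single solid region. Total boundary length (outer) = 70.03 mm.

70.03 mm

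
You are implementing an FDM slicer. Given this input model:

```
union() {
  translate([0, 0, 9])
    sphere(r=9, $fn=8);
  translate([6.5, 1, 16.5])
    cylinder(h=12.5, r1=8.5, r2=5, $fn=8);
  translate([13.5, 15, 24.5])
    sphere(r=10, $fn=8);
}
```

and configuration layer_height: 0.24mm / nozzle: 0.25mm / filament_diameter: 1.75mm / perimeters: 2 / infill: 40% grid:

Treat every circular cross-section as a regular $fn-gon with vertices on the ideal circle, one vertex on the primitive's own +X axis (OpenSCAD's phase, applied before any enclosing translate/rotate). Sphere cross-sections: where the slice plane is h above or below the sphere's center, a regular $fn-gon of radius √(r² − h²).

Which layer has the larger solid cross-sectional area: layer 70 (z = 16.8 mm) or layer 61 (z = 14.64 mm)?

layer 70 (z = 16.8 mm)

Layer 70 (z = 16.8): the r=9 sphere contributes a regular 8-gon of circumradius √(9²−7.8²) = 4.490 (area = (8/2)·4.490²·sin(360°/8) = 57.02 mm²); the cone at (6.5, 1) (r1=8.5→r2=5) has section circumradius 8.416 here — a regular 8-gon (area = (8/2)·8.416²·sin(360°/8) = 200.33 mm²); the r=10 sphere at (13.5, 15) contributes a regular 8-gon of circumradius √(10²−7.7²) = 6.380 (area = (8/2)·6.380²·sin(360°/8) = 115.15 mm²); Merging all regions: the regions partially overlap — summed areas 372.50 mm² minus the doubly-counted overlap 36.92 mm² gives 335.58 mm² — area = 335.58 mm². So its area = 335.58 mm². Layer 61 (z = 14.64): the sphere: section is a regular 8-gon, circumradius = √(r²−h²) = √(9²−5.64²) = 7.014 (area = (8/2)·7.014²·sin(360°/8) = 139.13 mm²); the cone at (6.5, 1) does not reach this height (z outside [16.5, 29]); the r=10 sphere at (13.5, 15) contributes a regular 8-gon of circumradius √(10²−9.86²) = 1.667 (area = (8/2)·1.667²·sin(360°/8) = 7.86 mm²); Taking the union: the 2 present regions are separate (no shared area or edge), so areas and boundary lengths simply add and each stays a separate island — area = 147.00 mm². So its area = 147.00 mm². Layer 70 is larger (335.58 vs 147.00 mm²).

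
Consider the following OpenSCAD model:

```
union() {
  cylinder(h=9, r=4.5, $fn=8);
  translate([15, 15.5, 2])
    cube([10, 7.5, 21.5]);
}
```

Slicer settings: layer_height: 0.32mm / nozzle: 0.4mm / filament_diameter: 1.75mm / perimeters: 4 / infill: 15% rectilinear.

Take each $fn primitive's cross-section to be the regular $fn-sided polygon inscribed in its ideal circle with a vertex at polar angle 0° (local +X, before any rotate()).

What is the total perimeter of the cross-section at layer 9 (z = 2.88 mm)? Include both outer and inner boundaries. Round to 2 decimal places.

62.55 mm

At z = 2.88 mm: the r=4.5 cylinder contributes a regular 8-gon of circumradius 4.5 (perimeter = 2·8·4.500·sin(180°/8) = 27.55 mm); the cube at (15, 15.5) (footprint 10×7.5) is included at this height (perimeter 35.00 mm); Merging all regions: the 2 present regions are separate (no shared area or edge), so areas and boundary lengths simply add and each stays a separate island — boundary = 62.55 mm. Overall, the cross-section has 2 separate islands. Total boundary length (outer) = 62.55 mm.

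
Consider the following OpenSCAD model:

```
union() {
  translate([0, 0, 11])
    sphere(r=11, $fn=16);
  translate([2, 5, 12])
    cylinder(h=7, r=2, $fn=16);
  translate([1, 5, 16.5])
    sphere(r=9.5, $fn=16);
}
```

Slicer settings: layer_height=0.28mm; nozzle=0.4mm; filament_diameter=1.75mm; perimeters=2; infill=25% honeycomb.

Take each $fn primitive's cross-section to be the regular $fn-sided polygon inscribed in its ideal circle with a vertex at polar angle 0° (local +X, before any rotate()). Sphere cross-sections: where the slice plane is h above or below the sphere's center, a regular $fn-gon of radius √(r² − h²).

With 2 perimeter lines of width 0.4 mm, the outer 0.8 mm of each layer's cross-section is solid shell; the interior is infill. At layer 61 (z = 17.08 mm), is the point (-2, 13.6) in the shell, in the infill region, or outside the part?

At z = 17.08 mm: the r=11 sphere contributes a regular 16-gon of circumradius √(11²−6.08²) = 9.167; the cylinder at (2, 5): section is a regular 16-gon, circumradius r=2; the r=9.5 sphere at (1, 5) slices to a regular 16-gon of circumradius 9.482 (√(r²−h²) with h=0.58 from center); Combining (union): the regions partially overlap (shared area 185.55 mm²), so overlapping operands fuse into one piece — 1 connected region. Overall, the cross-section is a single solid region. The nearest boundary edge runs (-2.63, 13.76)→(1.00, 14.48); distance from the point to it = 0.28 mm. The point is inside the cross-section, 0.28 mm from the nearest boundary — within the 0.8 mm shell band (2 × 0.4).

shell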